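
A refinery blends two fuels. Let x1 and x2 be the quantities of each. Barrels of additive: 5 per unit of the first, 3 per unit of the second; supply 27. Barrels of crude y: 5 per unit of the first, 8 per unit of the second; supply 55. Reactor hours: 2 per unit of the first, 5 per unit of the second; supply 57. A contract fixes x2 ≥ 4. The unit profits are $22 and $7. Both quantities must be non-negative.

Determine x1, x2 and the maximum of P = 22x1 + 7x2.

x1 = 3, x2 = 4, maximum P = 94

Corner points and P = 22x1 + 7x2:
  (0, 55/8) → P = 385/8
  (0, 4) → P = 28
  (51/25, 28/5) → P = 2102/25
  (3, 4) → P = 94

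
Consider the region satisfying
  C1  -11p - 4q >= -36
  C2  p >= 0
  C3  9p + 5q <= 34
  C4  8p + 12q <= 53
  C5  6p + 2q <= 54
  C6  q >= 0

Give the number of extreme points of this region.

Intersecting each pair of boundary lines and keeping only the points that satisfy every inequality leaves:
  (44/19, 50/19)
  (36/11, 0)
  (0, 53/12)
  (0, 0)
  (143/68, 205/68)

5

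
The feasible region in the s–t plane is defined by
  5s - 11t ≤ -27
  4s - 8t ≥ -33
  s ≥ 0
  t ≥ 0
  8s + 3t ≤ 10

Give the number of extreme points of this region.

The feasible vertices (each the meet of two boundaries and inside every other half-plane) are:
  (0, 27/11)
  (29/103, 266/103)
  (0, 10/3)

3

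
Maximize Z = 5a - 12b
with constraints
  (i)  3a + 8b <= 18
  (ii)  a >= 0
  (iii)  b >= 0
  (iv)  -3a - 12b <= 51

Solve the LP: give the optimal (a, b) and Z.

a = 6, b = 0, maximum Z = 30

Extreme points and Z = 5a - 12b:
  (0, 9/4) → Z = -27
  (6, 0) → Z = 30
  (0, 0) → Z = 0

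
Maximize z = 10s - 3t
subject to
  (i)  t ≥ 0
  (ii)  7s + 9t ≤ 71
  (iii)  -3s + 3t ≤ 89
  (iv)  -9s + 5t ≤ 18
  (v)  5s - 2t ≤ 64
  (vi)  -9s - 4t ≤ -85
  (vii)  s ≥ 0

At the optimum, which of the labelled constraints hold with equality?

Corner points and z = 10s - 3t:
  (71/7, 0) → z = 710/7
  (85/9, 0) → z = 850/9
  (481/53, 44/53) → z = 4678/53

The maximum is at (71/7, 0). Substituting into each constraint, equality holds for (i) and (ii); the remaining constraints have slack.

(i) and (ii)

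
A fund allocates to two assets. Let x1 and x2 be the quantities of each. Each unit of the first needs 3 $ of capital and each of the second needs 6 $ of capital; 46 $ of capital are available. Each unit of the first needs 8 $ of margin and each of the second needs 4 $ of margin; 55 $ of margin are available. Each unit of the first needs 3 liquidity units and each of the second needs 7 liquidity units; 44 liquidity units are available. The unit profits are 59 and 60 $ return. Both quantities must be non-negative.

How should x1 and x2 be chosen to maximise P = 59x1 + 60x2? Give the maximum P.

x1 = 19/4, x2 = 17/4, maximum P = 2141/4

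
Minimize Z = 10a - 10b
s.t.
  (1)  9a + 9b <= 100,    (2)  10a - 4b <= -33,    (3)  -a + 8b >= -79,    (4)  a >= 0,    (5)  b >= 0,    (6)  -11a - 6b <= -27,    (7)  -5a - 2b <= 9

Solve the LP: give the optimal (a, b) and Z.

a = 0, b = 100/9, minimum Z = -1000/9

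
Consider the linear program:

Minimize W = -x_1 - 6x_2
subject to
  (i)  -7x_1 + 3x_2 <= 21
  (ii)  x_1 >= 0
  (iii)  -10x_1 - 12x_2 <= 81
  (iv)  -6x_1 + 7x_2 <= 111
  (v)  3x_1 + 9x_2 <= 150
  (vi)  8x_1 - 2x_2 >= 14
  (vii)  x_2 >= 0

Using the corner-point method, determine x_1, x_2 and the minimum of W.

x_1 = 71/13, x_2 = 193/13, minimum W = -1229/13

Extreme points and W = -x_1 - 6x_2:
  (71/13, 193/13) → W = -1229/13
  (50, 0) → W = -50
  (7/4, 0) → W = -7/4

At the optimal vertex, 3x_1 + 9x_2 = 150 and 8x_1 - 2x_2 = 14.
Solving simultaneously gives x_1 = 71/13, x_2 = 193/13.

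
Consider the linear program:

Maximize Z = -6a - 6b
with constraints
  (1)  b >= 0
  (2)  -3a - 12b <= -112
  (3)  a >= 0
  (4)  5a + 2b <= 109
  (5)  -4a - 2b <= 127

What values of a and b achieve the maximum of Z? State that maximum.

a = 0, b = 28/3, maximum Z = -56

Corner points and Z = -6a - 6b:
  (0, 28/3) → Z = -56
  (542/27, 233/54) → Z = -439/3
  (0, 109/2) → Z = -327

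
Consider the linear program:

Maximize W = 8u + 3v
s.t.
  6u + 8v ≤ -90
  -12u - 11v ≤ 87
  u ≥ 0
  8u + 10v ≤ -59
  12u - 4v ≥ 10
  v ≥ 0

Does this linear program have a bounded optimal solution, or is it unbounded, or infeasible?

The boundaries 6u + 8v = -90 and -12u - 11v = 87 meet at (49/5, -93/5), but that point violates v ≥ 0. Every candidate vertex is excluded by some other constraint, so the feasible region is empty.

infeasible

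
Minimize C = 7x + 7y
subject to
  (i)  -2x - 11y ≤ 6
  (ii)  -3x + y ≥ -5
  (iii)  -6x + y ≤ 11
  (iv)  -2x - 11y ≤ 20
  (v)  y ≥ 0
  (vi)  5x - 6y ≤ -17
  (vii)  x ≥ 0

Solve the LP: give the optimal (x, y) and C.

x = 0, y = 17/6, minimum C = 119/6

Corner points and C = 7x + 7y:
  (47/13, 76/13) → C = 861/13
  (0, 11) → C = 77
  (0, 17/6) → C = 119/6
The feasible region is unbounded (it extends along (1, 6), (1, 3)), but C strictly increases along every unbounded feasible direction, so there is no improving ray and the minimum is attained at a vertex.

The binding constraints are 5x - 6y = -17 and x = 0.
Solving simultaneously gives x = 0, y = 17/6.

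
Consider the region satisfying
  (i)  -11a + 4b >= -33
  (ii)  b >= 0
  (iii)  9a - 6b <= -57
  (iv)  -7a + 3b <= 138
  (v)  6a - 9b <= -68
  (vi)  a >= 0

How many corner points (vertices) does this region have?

4

Intersecting each pair of boundary lines and keeping only the points that satisfy every inequality leaves:
  (71/5, 154/5)
  (651/5, 1749/5)
  (0, 19/2)
  (0, 46)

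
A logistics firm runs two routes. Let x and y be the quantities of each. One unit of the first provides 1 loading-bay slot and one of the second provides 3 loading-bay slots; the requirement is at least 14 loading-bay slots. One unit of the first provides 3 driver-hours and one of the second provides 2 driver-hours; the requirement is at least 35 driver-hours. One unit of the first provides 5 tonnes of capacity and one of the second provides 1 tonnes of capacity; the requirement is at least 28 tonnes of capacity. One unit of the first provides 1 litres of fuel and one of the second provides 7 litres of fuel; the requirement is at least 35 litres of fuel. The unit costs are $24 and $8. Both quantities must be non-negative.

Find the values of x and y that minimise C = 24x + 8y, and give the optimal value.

x = 3, y = 13, minimum C = 176

The feasible region is unbounded (it extends along (0, 1), (1, 0)), but C strictly increases along every unbounded feasible direction, so there is no improving ray and the minimum is attained at a vertex.

The optimum lies where 3x + 2y = 35 and 5x + y = 28.
Solving simultaneously gives x = 3, y = 13.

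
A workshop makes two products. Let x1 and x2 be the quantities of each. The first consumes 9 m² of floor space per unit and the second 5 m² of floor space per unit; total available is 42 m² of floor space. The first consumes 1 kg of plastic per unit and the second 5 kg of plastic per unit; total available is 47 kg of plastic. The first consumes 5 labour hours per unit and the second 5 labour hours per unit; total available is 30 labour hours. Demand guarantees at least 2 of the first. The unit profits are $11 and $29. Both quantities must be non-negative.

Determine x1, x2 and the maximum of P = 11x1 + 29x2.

Corner points and P = 11x1 + 29x2:
  (14/3, 0) → P = 154/3
  (2, 0) → P = 22
  (3, 3) → P = 120
  (2, 4) → P = 138

x1 = 2, x2 = 4, maximum P = 138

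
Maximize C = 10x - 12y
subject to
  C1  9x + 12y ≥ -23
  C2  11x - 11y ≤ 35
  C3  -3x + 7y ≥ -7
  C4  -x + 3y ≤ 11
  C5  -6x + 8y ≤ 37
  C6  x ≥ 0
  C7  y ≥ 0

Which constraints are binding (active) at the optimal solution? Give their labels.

Corner points and C = 10x - 12y:
  (42/11, 7/11) → C = 336/11
  (113/11, 78/11) → C = 194/11
  (7/3, 0) → C = 70/3
  (0, 11/3) → C = -44
  (0, 0) → C = 0

The maximum is at (42/11, 7/11). Substituting into each constraint, equality holds for C2 and C3; the remaining constraints have slack.

C2 and C3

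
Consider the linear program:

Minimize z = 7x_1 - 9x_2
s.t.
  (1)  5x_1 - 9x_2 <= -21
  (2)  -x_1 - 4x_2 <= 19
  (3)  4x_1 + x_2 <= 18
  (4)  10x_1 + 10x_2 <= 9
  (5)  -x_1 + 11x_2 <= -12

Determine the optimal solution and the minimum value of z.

Feasible corners and z = 7x_1 - 9x_2:
  (-255/29, -74/29) → z = -1119/29
  (-339/46, -81/46) → z = -822/23
  (-161/15, -31/15) → z = -848/15

The optimum lies where -x_1 - 4x_2 = 19 and -x_1 + 11x_2 = -12.
Solving simultaneously gives x_1 = -161/15, x_2 = -31/15.

x_1 = -161/15, x_2 = -31/15, minimum z = -848/15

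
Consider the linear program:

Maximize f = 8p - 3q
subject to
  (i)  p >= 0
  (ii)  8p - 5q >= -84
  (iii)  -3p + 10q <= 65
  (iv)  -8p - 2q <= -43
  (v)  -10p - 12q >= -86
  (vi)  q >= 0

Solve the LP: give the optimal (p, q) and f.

Corner points and f = 8p - 3q:
  (86/19, 129/38) → f = 989/38
  (43/8, 0) → f = 43
  (43/5, 0) → f = 344/5

p = 43/5, q = 0, maximum f = 344/5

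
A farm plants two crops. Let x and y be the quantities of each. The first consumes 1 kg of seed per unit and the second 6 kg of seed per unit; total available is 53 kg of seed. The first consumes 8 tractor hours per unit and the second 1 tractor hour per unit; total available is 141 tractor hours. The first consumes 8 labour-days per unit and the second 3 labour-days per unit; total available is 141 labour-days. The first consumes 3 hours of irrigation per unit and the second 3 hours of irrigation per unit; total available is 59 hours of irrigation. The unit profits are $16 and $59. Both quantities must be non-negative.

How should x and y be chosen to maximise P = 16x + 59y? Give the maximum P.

Vertices and P = 16x + 59y:
  (0, 0) → P = 0
  (0, 53/6) → P = 3127/6
  (141/8, 0) → P = 282
  (13, 20/3) → P = 1804/3
  (82/5, 49/15) → P = 6827/15

The optimum lies where x + 6y = 53 and 3x + 3y = 59.
Solving simultaneously gives x = 13, y = 20/3.

x = 13, y = 20/3, maximum P = 1804/3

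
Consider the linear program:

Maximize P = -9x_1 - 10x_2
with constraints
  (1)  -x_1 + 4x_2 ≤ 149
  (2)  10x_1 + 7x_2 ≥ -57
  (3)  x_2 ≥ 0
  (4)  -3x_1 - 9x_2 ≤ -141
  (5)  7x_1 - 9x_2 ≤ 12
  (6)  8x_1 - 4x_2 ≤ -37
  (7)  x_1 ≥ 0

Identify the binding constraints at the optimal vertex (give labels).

Feasible corners and P = -9x_1 - 10x_2:
  (16, 165/4) → P = -1113/2
  (0, 149/4) → P = -745/2
  (11/4, 59/4) → P = -689/4
  (0, 47/3) → P = -470/3

The maximum is at (0, 47/3). Substituting into each constraint, equality holds for (4) and (7); the remaining constraints have slack.

(4) and (7)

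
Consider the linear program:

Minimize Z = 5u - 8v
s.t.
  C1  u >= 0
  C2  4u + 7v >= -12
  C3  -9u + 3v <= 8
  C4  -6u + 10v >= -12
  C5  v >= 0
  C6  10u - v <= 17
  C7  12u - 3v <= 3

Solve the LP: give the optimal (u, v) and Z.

Corner points and Z = 5u - 8v:
  (0, 8/3) → Z = -64/3
  (0, 0) → Z = 0
  (59/21, 233/21) → Z = -523/7
  (1/4, 0) → Z = 5/4
  (8/3, 29/3) → Z = -64

u = 59/21, v = 233/21, minimum Z = -523/7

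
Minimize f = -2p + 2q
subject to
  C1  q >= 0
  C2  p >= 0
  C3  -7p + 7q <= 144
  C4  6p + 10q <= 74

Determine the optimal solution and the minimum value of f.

Extreme points and f = -2p + 2q:
  (0, 0) → f = 0
  (37/3, 0) → f = -74/3
  (0, 37/5) → f = 74/5

p = 37/3, q = 0, minimum f = -74/3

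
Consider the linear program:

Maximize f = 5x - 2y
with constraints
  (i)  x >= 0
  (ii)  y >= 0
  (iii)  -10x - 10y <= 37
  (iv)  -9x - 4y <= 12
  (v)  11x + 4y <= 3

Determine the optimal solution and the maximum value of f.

Feasible corners and f = 5x - 2y:
  (0, 0) → f = 0
  (0, 3/4) → f = -3/2
  (3/11, 0) → f = 15/11

x = 3/11, y = 0, maximum f = 15/11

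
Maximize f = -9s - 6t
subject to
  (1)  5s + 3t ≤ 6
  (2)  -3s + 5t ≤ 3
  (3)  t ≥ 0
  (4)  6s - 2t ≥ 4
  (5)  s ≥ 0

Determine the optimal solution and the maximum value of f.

s = 2/3, t = 0, maximum f = -6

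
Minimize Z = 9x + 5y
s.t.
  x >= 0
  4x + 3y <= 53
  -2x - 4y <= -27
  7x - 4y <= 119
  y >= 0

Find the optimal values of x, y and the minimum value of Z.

Extreme points and Z = 9x + 5y:
  (0, 53/3) → Z = 265/3
  (0, 27/4) → Z = 135/4
  (131/10, 1/5) → Z = 1189/10

At the optimal vertex, x = 0 and -2x - 4y = -27.
Solving simultaneously gives x = 0, y = 27/4.

x = 0, y = 27/4, minimum Z = 135/4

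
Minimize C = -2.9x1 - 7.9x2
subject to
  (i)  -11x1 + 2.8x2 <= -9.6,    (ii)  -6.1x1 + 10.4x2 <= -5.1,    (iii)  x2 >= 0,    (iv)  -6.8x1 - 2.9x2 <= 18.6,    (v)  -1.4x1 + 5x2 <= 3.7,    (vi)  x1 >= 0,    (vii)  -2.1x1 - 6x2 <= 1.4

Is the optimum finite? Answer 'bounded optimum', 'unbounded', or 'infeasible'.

unbounded

From the feasible point (713/811, 41/1622), moving in the direction (5, 1.4) keeps every constraint satisfied while C decreases without bound.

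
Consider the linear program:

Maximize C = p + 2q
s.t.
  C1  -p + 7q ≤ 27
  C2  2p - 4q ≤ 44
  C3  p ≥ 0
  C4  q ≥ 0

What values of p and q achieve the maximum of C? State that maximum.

p = 208/5, q = 49/5, maximum C = 306/5

Corner points and C = p + 2q:
  (208/5, 49/5) → C = 306/5
  (0, 27/7) → C = 54/7
  (22, 0) → C = 22
  (0, 0) → C = 0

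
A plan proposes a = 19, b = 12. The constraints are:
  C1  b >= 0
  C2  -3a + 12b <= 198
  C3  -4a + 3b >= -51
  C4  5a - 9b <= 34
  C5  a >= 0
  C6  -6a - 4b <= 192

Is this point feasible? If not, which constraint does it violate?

C1: 12 ≥ 0 ✓
C2: 87 ≤ 198 ✓
C3: -40 ≥ -51 ✓
C4: -13 ≤ 34 ✓
C5: 19 ≥ 0 ✓
C6: -162 ≤ 192 ✓

feasible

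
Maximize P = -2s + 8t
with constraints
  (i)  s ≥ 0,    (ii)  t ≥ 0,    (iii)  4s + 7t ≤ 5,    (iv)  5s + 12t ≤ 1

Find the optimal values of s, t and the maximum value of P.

Corner points and P = -2s + 8t:
  (0, 0) → P = 0
  (0, 1/12) → P = 2/3
  (1/5, 0) → P = -2/5

The optimum lies where s = 0 and 5s + 12t = 1.
Solving simultaneously gives s = 0, t = 1/12.

s = 0, t = 1/12, maximum P = 2/3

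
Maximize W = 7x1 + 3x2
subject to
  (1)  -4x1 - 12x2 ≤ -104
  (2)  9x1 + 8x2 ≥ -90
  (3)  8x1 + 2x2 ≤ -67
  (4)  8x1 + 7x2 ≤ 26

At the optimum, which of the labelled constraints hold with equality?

(3) and (4)

Feasible corners and W = 7x1 + 3x2:
  (-478/19, 324/19) → W = -2374/19
  (-23/2, 25/2) → W = -43
  (-521/40, 93/5) → W = -283/8
The feasible region is unbounded (it extends along (-7, 8), (-8, 9)), but W strictly decreases along every unbounded feasible direction, so there is no improving ray and the maximum is attained at a vertex.

The maximum is at (-521/40, 93/5). Substituting into each constraint, equality holds for (3) and (4); the remaining constraints have slack.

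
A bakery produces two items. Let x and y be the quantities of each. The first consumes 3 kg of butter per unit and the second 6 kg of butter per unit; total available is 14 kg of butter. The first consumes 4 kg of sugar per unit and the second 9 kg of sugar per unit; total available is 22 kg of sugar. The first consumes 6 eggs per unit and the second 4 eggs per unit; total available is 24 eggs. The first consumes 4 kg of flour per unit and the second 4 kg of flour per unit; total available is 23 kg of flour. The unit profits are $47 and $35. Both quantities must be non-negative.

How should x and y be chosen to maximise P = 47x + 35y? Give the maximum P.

x = 11/3, y = 1/2, maximum P = 1139/6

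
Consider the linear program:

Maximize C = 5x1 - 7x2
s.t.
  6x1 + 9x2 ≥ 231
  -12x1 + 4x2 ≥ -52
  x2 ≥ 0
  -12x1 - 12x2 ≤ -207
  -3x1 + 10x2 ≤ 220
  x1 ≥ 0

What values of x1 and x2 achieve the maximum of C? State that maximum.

Extreme points and C = 5x1 - 7x2:
  (116/11, 205/11) → C = -855/11
  (110/29, 671/29) → C = -143
  (350/27, 233/9) → C = -3143/27

x1 = 116/11, x2 = 205/11, maximum C = -855/11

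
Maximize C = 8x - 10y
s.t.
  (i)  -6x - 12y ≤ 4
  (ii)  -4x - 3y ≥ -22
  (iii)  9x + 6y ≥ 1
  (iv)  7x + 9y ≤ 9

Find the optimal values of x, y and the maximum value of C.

Vertices and C = 8x - 10y:
  (1/2, -7/12) → C = 59/6
  (24/5, -41/15) → C = 986/15
  (-15/13, 74/39) → C = -1100/39

The binding constraints are -6x - 12y = 4 and 7x + 9y = 9.
Solving simultaneously gives x = 24/5, y = -41/15.

x = 24/5, y = -41/15, maximum C = 986/15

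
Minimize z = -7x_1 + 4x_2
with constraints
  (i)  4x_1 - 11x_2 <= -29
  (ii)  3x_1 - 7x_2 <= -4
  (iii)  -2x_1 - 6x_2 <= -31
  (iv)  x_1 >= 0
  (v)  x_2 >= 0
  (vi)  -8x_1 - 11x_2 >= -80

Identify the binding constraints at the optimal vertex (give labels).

(i) and (vi)

Vertices and z = -7x_1 + 4x_2:
  (167/46, 91/23) → z = -441/46
  (17/4, 46/11) → z = -573/44
  (0, 31/6) → z = 62/3
  (0, 80/11) → z = 320/11

The minimum is at (17/4, 46/11). Substituting into each constraint, equality holds for (i) and (vi); the remaining constraints have slack.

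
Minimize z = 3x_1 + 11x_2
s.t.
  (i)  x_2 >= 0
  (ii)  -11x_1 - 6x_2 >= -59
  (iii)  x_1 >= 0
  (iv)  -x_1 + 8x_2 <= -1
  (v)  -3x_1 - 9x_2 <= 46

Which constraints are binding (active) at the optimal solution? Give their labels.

Vertices and z = 3x_1 + 11x_2:
  (59/11, 0) → z = 177/11
  (1, 0) → z = 3
  (239/47, 24/47) → z = 981/47

The minimum is at (1, 0). Substituting into each constraint, equality holds for (i) and (iv); the remaining constraints have slack.

(i) and (iv)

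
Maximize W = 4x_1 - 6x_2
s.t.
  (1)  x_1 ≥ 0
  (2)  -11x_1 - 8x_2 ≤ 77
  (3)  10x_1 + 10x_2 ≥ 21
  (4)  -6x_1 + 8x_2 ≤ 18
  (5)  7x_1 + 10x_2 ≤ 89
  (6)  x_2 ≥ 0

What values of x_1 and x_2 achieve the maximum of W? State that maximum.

x_1 = 89/7, x_2 = 0, maximum W = 356/7

Vertices and W = 4x_1 - 6x_2:
  (0, 21/10) → W = -63/5
  (0, 9/4) → W = -27/2
  (21/10, 0) → W = 42/5
  (133/29, 165/29) → W = -458/29
  (89/7, 0) → W = 356/7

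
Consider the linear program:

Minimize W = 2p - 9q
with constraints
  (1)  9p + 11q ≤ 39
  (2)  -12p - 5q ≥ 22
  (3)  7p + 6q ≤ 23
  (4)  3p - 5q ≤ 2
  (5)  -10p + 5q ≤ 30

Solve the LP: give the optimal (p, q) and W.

Vertices and W = 2p - 9q:
  (-4/3, -6/5) → W = 122/15
  (-26/11, 14/11) → W = -178/11
  (-32/7, -22/7) → W = 134/7

The optimum lies where -12p - 5q = 22 and -10p + 5q = 30.
Solving simultaneously gives p = -26/11, q = 14/11.

p = -26/11, q = 14/11, minimum W = -178/11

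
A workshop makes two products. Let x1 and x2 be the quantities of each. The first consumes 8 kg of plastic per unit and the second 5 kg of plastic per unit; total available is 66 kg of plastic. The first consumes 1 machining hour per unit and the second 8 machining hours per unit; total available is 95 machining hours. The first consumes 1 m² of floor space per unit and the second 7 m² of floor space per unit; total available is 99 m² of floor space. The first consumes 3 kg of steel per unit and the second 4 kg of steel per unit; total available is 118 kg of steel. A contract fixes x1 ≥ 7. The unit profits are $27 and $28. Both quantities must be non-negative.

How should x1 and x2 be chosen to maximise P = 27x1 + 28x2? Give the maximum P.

x1 = 7, x2 = 2, maximum P = 245

Vertices and P = 27x1 + 28x2:
  (33/4, 0) → P = 891/4
  (7, 0) → P = 189
  (7, 2) → P = 245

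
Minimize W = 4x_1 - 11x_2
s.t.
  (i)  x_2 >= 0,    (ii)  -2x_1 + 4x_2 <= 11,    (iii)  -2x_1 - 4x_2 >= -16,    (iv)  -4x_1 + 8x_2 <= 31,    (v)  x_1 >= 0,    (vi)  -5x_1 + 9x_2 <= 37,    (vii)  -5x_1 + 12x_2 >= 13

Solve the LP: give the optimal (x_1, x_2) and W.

Extreme points and W = 4x_1 - 11x_2:
  (5/4, 27/8) → W = -257/8
  (0, 11/4) → W = -121/4
  (35/11, 53/22) → W = -303/22
  (0, 13/12) → W = -143/12

At the optimal vertex, -2x_1 + 4x_2 = 11 and -2x_1 - 4x_2 = -16.
Solving simultaneously gives x_1 = 5/4, x_2 = 27/8.

x_1 = 5/4, x_2 = 27/8, minimum W = -257/8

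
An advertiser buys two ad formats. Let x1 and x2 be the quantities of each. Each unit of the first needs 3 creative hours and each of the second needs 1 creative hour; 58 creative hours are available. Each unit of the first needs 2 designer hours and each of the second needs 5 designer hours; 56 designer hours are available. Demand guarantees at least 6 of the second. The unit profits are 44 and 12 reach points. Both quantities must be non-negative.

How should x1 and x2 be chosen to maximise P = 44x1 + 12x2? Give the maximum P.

x1 = 13, x2 = 6, maximum P = 644

Vertices and P = 44x1 + 12x2:
  (0, 56/5) → P = 672/5
  (0, 6) → P = 72
  (13, 6) → P = 644

The optimum lies where 2x1 + 5x2 = 56 and x2 = 6.
Solving simultaneously gives x1 = 13, x2 = 6.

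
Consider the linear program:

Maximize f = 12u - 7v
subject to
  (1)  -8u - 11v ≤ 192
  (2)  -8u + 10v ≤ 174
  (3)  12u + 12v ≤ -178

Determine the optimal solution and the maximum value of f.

u = 173/18, v = -220/9, maximum f = 2578/9

Feasible corners and f = 12u - 7v:
  (-639/28, -6/7) → f = -1875/7
  (173/18, -220/9) → f = 2578/9
  (-967/54, 83/27) → f = -6383/27

The binding constraints are -8u - 11v = 192 and 12u + 12v = -178.
Solving simultaneously gives u = 173/18, v = -220/9.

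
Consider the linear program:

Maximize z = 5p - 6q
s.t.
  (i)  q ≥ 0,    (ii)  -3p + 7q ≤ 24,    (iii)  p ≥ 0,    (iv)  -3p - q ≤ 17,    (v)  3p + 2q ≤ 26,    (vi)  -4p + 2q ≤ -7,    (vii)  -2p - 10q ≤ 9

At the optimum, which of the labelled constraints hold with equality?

(i) and (v)

Corner points and z = 5p - 6q:
  (26/3, 0) → z = 130/3
  (7/4, 0) → z = 35/4
  (134/27, 50/9) → z = -230/27
  (97/22, 117/22) → z = -217/22

The maximum is at (26/3, 0). Substituting into each constraint, equality holds for (i) and (v); the remaining constraints have slack.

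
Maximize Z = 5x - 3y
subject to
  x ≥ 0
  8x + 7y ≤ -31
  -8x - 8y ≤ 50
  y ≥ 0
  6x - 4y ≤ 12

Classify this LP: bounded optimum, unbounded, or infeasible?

The boundaries x = 0 and y = 0 meet at (0, 0), but that point violates 8x + 7y ≤ -31. Every candidate vertex is excluded by some other constraint, so the feasible region is empty.

infeasible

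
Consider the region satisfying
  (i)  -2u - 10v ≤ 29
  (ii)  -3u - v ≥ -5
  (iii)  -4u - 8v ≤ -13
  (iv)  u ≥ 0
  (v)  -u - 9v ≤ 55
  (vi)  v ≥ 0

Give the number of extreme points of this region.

3

Intersecting each pair of boundary lines and keeping only the points that satisfy every inequality leaves:
  (27/20, 19/20)
  (0, 5)
  (0, 13/8)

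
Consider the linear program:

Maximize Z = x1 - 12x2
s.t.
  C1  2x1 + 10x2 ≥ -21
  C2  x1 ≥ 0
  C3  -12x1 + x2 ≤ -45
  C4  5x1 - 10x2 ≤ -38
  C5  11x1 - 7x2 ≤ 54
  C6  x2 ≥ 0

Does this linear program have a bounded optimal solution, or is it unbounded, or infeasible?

Corner points and Z = x1 - 12x2:
  (488/115, 681/115) → Z = -7684/115
  (806/75, 688/75) → Z = -298/3
The feasible region has finitely many vertices and no improving ray; the maximum is -7684/115 at (488/115, 681/115).

bounded optimum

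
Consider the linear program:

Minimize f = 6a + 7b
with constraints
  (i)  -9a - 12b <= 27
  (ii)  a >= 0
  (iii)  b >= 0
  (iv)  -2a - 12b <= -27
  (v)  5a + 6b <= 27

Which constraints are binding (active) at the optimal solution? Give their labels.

Vertices and f = 6a + 7b:
  (0, 9/4) → f = 63/4
  (0, 9/2) → f = 63/2
  (27/8, 27/16) → f = 513/16

The minimum is at (0, 9/4). Substituting into each constraint, equality holds for (ii) and (iv); the remaining constraints have slack.

(ii) and (iv)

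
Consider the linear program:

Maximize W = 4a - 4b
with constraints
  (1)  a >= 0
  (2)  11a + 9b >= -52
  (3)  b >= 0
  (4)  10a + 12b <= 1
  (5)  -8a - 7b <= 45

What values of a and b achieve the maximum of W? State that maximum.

a = 1/10, b = 0, maximum W = 2/5

Vertices and W = 4a - 4b:
  (0, 0) → W = 0
  (0, 1/12) → W = -1/3
  (1/10, 0) → W = 2/5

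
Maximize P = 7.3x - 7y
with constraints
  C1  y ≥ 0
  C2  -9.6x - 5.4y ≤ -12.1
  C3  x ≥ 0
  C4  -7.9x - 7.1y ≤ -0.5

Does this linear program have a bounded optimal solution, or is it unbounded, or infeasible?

From the feasible point (121/96, 0), moving in the direction (1, 0) keeps every constraint satisfied while P increases without bound.

unbounded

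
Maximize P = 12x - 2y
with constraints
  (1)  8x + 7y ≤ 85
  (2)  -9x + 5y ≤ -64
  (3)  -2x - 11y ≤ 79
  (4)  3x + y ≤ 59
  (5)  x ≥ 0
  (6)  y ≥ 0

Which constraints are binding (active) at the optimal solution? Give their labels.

(1) and (6)

Feasible corners and P = 12x - 2y:
  (873/103, 253/103) → P = 9970/103
  (85/8, 0) → P = 255/2
  (64/9, 0) → P = 256/3

The maximum is at (85/8, 0). Substituting into each constraint, equality holds for (1) and (6); the remaining constraints have slack.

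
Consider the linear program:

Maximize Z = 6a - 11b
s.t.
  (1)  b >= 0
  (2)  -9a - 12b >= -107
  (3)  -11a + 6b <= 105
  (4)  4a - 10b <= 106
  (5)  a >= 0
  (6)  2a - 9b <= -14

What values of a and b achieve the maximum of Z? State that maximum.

Feasible corners and Z = 6a - 11b:
  (0, 107/12) → Z = -1177/12
  (53/7, 68/21) → Z = 206/21
  (0, 14/9) → Z = -154/9

a = 53/7, b = 68/21, maximum Z = 206/21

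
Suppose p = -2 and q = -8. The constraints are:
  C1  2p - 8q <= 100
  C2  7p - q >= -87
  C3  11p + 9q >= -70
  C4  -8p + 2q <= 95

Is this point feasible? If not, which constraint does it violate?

Constraint C3: 11p + 9q = -94, which is not ≥ -70. All other constraints are satisfied.

not feasible — violates C3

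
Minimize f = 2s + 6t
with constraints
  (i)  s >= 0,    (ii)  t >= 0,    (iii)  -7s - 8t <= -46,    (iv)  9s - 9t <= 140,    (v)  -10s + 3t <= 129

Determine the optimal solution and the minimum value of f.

Feasible corners and f = 2s + 6t:
  (0, 23/4) → f = 69/2
  (0, 43) → f = 258
  (46/7, 0) → f = 92/7
  (140/9, 0) → f = 280/9
The feasible region is unbounded (it extends along (1, 1), (3, 10)), but f strictly increases along every unbounded feasible direction, so there is no improving ray and the minimum is attained at a vertex.

s = 46/7, t = 0, minimum f = 92/7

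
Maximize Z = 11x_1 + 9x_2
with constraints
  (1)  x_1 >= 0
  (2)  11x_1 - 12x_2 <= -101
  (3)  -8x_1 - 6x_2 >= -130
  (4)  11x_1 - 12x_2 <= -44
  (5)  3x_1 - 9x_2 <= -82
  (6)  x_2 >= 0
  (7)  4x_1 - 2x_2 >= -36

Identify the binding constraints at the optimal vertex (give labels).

Vertices and Z = 11x_1 + 9x_2:
  (0, 82/9) → Z = 82
  (0, 18) → Z = 162
  (53/9, 373/27) → Z = 1702/9
  (25/21, 599/63) → Z = 296/3
  (11/10, 101/5) → Z = 1939/10

The maximum is at (11/10, 101/5). Substituting into each constraint, equality holds for (3) and (7); the remaining constraints have slack.

(3) and (7)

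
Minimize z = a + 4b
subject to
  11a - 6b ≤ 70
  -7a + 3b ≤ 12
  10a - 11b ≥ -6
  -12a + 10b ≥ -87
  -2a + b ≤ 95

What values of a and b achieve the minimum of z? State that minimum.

a = -381/34, b = -753/34, minimum z = -3393/34

Corner points and z = a + 4b:
  (806/61, 766/61) → z = 3870/61
  (89/19, -117/38) → z = -145/19
  (-114/47, -78/47) → z = -426/47
  (-381/34, -753/34) → z = -3393/34

The binding constraints are -7a + 3b = 12 and -12a + 10b = -87.
Solving simultaneously gives a = -381/34, b = -753/34.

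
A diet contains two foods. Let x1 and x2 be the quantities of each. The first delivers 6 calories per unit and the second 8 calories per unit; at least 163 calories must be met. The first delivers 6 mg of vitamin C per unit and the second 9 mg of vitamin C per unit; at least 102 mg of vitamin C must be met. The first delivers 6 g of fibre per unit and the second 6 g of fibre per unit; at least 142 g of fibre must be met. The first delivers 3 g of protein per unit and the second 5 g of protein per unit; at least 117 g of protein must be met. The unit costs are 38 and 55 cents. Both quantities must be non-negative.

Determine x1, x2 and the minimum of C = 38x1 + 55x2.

x1 = 2/3, x2 = 23, minimum C = 3871/3

Feasible corners and C = 38x1 + 55x2:
  (0, 71/3) → C = 3905/3
  (39, 0) → C = 1482
  (2/3, 23) → C = 3871/3
The feasible region is unbounded (it extends along (0, 1), (1, 0)), but C strictly increases along every unbounded feasible direction, so there is no improving ray and the minimum is attained at a vertex.

At the optimal vertex, 6x1 + 6x2 = 142 and 3x1 + 5x2 = 117.
Solving simultaneously gives x1 = 2/3, x2 = 23.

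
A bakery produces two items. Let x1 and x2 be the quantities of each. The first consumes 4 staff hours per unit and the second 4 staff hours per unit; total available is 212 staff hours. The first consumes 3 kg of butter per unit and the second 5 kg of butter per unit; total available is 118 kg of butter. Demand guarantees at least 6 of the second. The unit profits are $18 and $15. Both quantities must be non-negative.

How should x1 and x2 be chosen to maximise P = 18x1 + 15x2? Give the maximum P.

The optimum lies where 3x1 + 5x2 = 118 and x2 = 6.
Solving simultaneously gives x1 = 88/3, x2 = 6.

x1 = 88/3, x2 = 6, maximum P = 618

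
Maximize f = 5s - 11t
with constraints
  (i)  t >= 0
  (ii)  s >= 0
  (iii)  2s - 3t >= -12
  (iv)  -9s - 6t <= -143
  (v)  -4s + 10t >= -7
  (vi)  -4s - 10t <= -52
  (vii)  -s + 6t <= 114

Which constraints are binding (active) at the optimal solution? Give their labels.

(v) and (vii)

Extreme points and f = 5s - 11t:
  (119/13, 394/39) → f = -2549/39
  (30, 24) → f = -114
  (736/57, 509/114) → f = 587/38
  (591/7, 463/14) → f = 817/14

The maximum is at (591/7, 463/14). Substituting into each constraint, equality holds for (v) and (vii); the remaining constraints have slack.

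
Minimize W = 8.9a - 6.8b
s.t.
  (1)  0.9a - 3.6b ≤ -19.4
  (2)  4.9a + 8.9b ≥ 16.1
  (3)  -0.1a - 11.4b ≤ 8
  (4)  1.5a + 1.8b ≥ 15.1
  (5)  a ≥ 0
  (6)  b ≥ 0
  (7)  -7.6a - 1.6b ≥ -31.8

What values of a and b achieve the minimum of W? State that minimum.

Extreme points and W = 8.9a - 6.8b:
  (36/13, 1423/234) → W = -9773/585
  (1043/360, 8803/1440) → W = -7103/450
  (0, 151/18) → W = -2567/45
  (0, 159/8) → W = -2703/20

At the optimal vertex, a = 0 and -7.6a - 1.6b = -31.8.
Solving simultaneously gives a = 0, b = 159/8.

a = 0, b = 19.875, minimum W = -135.15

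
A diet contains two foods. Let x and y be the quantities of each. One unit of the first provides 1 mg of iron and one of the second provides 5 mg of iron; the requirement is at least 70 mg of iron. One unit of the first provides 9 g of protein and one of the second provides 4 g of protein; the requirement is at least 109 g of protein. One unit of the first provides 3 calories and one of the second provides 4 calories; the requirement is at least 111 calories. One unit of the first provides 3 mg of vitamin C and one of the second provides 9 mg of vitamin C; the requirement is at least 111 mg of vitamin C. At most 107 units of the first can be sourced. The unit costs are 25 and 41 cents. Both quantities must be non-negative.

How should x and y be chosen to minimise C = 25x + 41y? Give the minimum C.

Feasible corners and C = 25x + 41y:
  (0, 111/4) → C = 4551/4
  (70, 0) → C = 1750
  (107, 0) → C = 2675
  (25, 9) → C = 994
The feasible region is unbounded (it extends along (0, 1)), but C strictly increases along every unbounded feasible direction, so there is no improving ray and the minimum is attained at a vertex.

The binding constraints are x + 5y = 70 and 3x + 4y = 111.
Solving simultaneously gives x = 25, y = 9.

x = 25, y = 9, minimum C = 994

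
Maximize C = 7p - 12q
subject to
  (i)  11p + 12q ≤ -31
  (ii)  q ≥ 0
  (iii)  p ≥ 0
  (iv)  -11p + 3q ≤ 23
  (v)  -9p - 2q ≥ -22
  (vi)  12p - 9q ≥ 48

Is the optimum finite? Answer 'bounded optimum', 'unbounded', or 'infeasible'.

infeasible

The boundaries 11p + 12q = -31 and -9p - 2q = -22 meet at (163/43, -521/86), but that point violates q ≥ 0. Every candidate vertex is excluded by some other constraint, so the feasible region is empty.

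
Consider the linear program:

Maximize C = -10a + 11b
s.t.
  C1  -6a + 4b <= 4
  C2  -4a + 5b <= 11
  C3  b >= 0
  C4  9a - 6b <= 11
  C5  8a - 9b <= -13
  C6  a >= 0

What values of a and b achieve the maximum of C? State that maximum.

a = 12/7, b = 25/7, maximum C = 155/7

Extreme points and C = -10a + 11b:
  (12/7, 25/7) → C = 155/7
  (8/11, 23/11) → C = 173/11
  (121/21, 143/21) → C = 121/7
  (59/11, 205/33) → C = 485/33

The binding constraints are -6a + 4b = 4 and -4a + 5b = 11.
Solving simultaneously gives a = 12/7, b = 25/7.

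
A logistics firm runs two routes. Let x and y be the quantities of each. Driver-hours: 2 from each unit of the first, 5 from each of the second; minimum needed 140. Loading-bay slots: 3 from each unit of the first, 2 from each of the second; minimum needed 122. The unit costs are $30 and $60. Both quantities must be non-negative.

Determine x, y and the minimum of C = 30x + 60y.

x = 30, y = 16, minimum C = 1860

Feasible corners and C = 30x + 60y:
  (0, 61) → C = 3660
  (70, 0) → C = 2100
  (30, 16) → C = 1860
The feasible region is unbounded (it extends along (0, 1), (1, 0)), but C strictly increases along every unbounded feasible direction, so there is no improving ray and the minimum is attained at a vertex.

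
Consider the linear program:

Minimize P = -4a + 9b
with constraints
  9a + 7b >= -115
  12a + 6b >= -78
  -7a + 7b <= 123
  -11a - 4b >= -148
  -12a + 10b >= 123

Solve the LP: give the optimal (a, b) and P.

a = -253/32, b = 45/16, minimum P = 911/16

Extreme points and P = -4a + 9b:
  (-214/21, 155/21) → P = 2251/21
  (-253/32, 45/16) → P = 911/16
  (544/105, 2389/105) → P = 3865/21
  (494/79, 3129/158) → P = 24209/158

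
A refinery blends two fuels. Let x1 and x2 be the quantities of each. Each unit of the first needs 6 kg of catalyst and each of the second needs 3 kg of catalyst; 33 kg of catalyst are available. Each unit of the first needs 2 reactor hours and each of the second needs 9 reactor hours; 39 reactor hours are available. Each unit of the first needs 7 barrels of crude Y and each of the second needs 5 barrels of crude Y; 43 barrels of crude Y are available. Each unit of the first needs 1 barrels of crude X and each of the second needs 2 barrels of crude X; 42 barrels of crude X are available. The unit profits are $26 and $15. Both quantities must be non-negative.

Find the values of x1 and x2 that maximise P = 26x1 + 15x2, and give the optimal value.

x1 = 4, x2 = 3, maximum P = 149

Feasible corners and P = 26x1 + 15x2:
  (0, 0) → P = 0
  (0, 13/3) → P = 65
  (11/2, 0) → P = 143
  (4, 3) → P = 149
  (192/53, 187/53) → P = 7797/53

At the optimal vertex, 6x1 + 3x2 = 33 and 7x1 + 5x2 = 43.
Solving simultaneously gives x1 = 4, x2 = 3.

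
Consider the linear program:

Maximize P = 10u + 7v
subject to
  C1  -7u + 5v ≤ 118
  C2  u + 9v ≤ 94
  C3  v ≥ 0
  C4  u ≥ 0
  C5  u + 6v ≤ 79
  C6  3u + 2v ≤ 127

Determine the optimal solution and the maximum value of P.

u = 191/5, v = 31/5, maximum P = 2127/5

Corner points and P = 10u + 7v:
  (0, 94/9) → P = 658/9
  (191/5, 31/5) → P = 2127/5
  (0, 0) → P = 0
  (127/3, 0) → P = 1270/3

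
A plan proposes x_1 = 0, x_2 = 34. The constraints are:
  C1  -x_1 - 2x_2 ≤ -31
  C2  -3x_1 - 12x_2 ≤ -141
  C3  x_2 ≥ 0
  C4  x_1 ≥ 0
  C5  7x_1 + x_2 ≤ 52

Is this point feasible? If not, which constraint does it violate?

feasible

C1: -68 ≤ -31 ✓
C2: -408 ≤ -141 ✓
C3: 34 ≥ 0 ✓
C4: 0 ≥ 0 ✓
C5: 34 ≤ 52 ✓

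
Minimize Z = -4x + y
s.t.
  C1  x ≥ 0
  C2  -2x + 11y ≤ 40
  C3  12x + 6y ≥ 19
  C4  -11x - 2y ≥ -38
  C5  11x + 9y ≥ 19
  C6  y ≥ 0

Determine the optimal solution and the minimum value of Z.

x = 38/11, y = 0, minimum Z = -152/11

At the optimal vertex, -11x - 2y = -38 and y = 0.
Solving simultaneously gives x = 38/11, y = 0.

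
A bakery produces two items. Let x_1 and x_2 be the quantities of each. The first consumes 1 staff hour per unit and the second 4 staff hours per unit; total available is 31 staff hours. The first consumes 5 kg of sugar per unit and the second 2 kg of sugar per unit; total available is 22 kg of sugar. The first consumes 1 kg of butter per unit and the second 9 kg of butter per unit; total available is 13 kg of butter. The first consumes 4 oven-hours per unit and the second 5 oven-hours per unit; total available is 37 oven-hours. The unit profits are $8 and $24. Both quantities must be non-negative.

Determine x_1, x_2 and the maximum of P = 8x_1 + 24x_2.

x_1 = 4, x_2 = 1, maximum P = 56

The binding constraints are 5x_1 + 2x_2 = 22 and x_1 + 9x_2 = 13.
Solving simultaneously gives x_1 = 4, x_2 = 1.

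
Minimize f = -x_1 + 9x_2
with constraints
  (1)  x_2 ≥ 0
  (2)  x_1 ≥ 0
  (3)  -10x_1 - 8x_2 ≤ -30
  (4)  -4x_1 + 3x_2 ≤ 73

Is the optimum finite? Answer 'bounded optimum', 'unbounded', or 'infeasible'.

unbounded

From the feasible point (3, 0), moving in the direction (1, 0) keeps every constraint satisfied while f decreases without bound.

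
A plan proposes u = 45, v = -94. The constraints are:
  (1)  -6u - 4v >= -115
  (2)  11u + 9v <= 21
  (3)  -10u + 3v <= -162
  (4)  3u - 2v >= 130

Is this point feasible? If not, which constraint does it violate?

feasible

(1): 106 ≥ -115 ✓
(2): -351 ≤ 21 ✓
(3): -732 ≤ -162 ✓
(4): 323 ≥ 130 ✓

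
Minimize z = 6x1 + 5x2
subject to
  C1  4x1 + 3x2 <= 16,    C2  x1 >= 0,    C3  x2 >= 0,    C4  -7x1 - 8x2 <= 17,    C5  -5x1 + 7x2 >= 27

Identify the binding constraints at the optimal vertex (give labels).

Vertices and z = 6x1 + 5x2:
  (0, 16/3) → z = 80/3
  (31/43, 188/43) → z = 1126/43
  (0, 27/7) → z = 135/7

The minimum is at (0, 27/7). Substituting into each constraint, equality holds for C2 and C5; the remaining constraints have slack.

C2 and C5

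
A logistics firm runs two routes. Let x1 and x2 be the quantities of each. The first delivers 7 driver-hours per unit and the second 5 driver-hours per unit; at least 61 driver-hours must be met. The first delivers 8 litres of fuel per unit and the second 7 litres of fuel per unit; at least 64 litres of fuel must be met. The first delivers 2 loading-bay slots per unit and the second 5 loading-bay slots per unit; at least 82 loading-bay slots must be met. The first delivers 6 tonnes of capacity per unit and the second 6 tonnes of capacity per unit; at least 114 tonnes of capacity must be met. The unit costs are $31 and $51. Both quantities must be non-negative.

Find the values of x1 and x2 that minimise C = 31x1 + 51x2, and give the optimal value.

x1 = 13/3, x2 = 44/3, minimum C = 2647/3

Vertices and C = 31x1 + 51x2:
  (0, 19) → C = 969
  (41, 0) → C = 1271
  (13/3, 44/3) → C = 2647/3
The feasible region is unbounded (it extends along (0, 1), (1, 0)), but C strictly increases along every unbounded feasible direction, so there is no improving ray and the minimum is attained at a vertex.

The optimum lies where 2x1 + 5x2 = 82 and 6x1 + 6x2 = 114.
Solving simultaneously gives x1 = 13/3, x2 = 44/3.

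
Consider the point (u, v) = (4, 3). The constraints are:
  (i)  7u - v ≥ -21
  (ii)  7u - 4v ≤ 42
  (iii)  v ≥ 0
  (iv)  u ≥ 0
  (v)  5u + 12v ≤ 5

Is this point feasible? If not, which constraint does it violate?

not feasible — violates (v)

Constraint (v): 5u + 12v = 56, which is not ≤ 5. All other constraints are satisfied.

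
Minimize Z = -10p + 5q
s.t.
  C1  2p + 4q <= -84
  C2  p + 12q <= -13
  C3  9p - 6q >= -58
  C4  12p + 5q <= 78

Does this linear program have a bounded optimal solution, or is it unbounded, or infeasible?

unbounded

From the feasible point (-46/3, -40/3), moving in the direction (5, -12) keeps every constraint satisfied while Z decreases without bound.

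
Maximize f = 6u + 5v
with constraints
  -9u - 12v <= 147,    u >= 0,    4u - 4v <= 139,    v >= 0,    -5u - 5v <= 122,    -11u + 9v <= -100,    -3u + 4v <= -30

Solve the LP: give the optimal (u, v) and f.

The binding constraints are 4u - 4v = 139 and -3u + 4v = -30.
Solving simultaneously gives u = 109, v = 297/4.

u = 109, v = 297/4, maximum f = 4101/4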